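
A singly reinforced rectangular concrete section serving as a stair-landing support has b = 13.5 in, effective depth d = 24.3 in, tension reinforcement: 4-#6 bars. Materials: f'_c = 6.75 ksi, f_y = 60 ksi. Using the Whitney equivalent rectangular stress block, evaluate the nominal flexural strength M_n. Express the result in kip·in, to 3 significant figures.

M_n ≈ 2490 kip·in

A_s = 4 × 0.44 = 1.76 in².
T = A_s f_y = 1.76 × 60 = 105.6 kips.
a = T/(0.85 f'_c b) = 105.6/(0.85 × 6.75 × 13.5) = 1.363 in.
M_n = T(d − a/2) = 105.6 × (24.3 − 0.6815) = 2494.1 kip·in.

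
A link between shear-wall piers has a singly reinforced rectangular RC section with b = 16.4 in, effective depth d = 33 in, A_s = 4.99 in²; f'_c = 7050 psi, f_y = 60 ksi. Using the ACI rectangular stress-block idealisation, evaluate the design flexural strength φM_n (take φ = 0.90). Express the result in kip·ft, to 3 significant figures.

φM_n ≈ 707 kip·ft

T = A_s f_y = 4.99 × 60 = 299.4 kips.
a = T/(0.85 f'_c b) = 299.4/(0.85 × 7.05 × 16.4) = 3.046 in.
M_n = T(d − a/2) = 299.4 × (33 − 1.523) = 9424.2 kip·in = 9424.2/12 = 785.35 kip·ft.
φM_n = 0.90 × 785.35 = 706.82 kip·ft.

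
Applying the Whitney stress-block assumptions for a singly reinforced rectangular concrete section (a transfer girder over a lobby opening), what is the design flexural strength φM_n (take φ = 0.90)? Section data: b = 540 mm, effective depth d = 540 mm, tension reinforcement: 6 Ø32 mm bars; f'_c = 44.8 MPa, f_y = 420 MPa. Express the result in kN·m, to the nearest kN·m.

A_s = 6 × 804 = 4824 mm².
T = A_s f_y = 4824 × 420 = 2026080 N = 2026.08 kN.
From C = T: a = T/(0.85 f'_c b) = 2026080/(0.85 × 44.8 × 540) = 98.53 mm.
M_n = T(d − a/2) = 2026.08 kN × (540 − 49.265) mm = 994.27 kN·m.
φM_n = 0.90 × 994.27 = 894.84 kN·m.

φM_n ≈ 895 kN·m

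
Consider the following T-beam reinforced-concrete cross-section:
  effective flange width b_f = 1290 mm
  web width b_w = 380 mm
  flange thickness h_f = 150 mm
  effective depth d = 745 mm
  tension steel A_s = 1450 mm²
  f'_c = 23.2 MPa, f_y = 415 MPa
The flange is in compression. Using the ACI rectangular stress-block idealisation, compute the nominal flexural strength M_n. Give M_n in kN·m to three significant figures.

Tension: T = A_s f_y = 1450 × 415 = 601750 N.
Try a within the flange: a = T/(0.85 f'_c b_f) = 601750/(0.85 × 23.2 × 1290) = 23.65 mm.
Since a = 23.65 ≤ h_f = 150 mm, the stress block lies entirely in the flange; analyse as a rectangular beam of width b_f.
M_n = T(d − a/2) = 601750 × (745 − 11.825) = 441.19 × 10⁶ N·mm.
M_n = 441.19 kN·m.

M_n ≈ 441 kN·m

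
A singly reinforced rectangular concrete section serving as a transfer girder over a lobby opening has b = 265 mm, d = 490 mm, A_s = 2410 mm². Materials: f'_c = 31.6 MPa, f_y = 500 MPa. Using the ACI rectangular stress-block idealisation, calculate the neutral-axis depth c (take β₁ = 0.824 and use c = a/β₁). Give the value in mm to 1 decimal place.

T = A_s f_y = 2410 × 500 = 1205000 N = 1205 kN.
Setting C = 0.85 f'_c a b equal to T: a = 1205000/(0.85 × 31.6 × 265) = 169.292 mm.
With β₁ = 0.824, c = a/β₁ = 169.292/0.824 = 205.5 mm.

c ≈ 205.5 mm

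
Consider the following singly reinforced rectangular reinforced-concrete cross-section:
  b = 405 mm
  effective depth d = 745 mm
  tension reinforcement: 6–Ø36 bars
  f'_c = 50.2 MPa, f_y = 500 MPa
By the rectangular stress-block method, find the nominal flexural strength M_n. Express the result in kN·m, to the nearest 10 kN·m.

A_s = 6 × 1018 = 6108 mm².
T = A_s f_y = 6108 × 500 = 3054000 N = 3054 kN.
From C = T: a = T/(0.85 f'_c b) = 3054000/(0.85 × 50.2 × 405) = 176.72 mm.
M_n = T(d − a/2) = 3054 kN × (745 − 88.36) mm = 2005.38 kN·m.

M_n ≈ 2010 kN·m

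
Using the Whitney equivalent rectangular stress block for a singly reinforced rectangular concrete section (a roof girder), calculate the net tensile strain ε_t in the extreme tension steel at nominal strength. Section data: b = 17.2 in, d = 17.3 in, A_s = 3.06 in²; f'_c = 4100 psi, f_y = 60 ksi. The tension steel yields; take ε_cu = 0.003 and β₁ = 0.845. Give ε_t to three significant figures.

a = A_s f_y/(0.85 f'_c b) = 3.063 in.
β₁ = 0.845, so c = a/β₁ = 3.063/0.845 = 3.625 in.
From the linear strain diagram with ε_cu = 0.003: ε_t = 0.003 (d − c)/c = 0.003 × (17.3 − 3.625)/3.625 = 0.0113.
Since ε_t ≥ 0.005, the section is tension-controlled.

ε_t ≈ 0.0113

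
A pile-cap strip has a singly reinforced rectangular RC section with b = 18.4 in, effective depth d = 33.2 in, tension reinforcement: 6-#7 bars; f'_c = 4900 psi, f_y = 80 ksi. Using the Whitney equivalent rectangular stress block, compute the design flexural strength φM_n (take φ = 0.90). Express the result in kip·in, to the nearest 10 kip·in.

A_s = 6 × 0.6 = 3.6 in².
T = A_s f_y = 3.6 × 80 = 288 kips.
a = T/(0.85 f'_c b) = 288/(0.85 × 4.9 × 18.4) = 3.758 in.
M_n = T(d − a/2) = 288 × (33.2 − 1.879) = 9020.4 kip·in.
φM_n = 0.90 × 9020.4 = 8118.4 kip·in.

φM_n ≈ 8120 kip·in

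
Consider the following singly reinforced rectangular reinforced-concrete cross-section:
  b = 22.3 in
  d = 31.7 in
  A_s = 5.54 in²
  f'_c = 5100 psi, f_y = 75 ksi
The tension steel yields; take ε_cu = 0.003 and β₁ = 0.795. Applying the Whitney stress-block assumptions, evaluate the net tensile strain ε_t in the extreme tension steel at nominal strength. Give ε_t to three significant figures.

ε_t ≈ 0.0146

a = A_s f_y/(0.85 f'_c b) = 4.298 in.
β₁ = 0.795, so c = a/β₁ = 4.298/0.795 = 5.406 in.
From the linear strain diagram with ε_cu = 0.003: ε_t = 0.003 (d − c)/c = 0.003 × (31.7 − 5.406)/5.406 = 0.0146.
Since ε_t ≥ 0.005, the section is tension-controlled.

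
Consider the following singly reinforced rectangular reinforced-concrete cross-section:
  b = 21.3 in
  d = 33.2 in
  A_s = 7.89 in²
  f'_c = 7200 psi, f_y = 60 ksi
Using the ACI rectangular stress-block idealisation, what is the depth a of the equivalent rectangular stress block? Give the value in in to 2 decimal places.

a ≈ 3.63 in

T = A_s f_y = 7.89 × 60 = 473.4 kips.
a = T/(0.85 f'_c b) = 473.4/(0.85 × 7.2 × 21.3) = 3.63 in.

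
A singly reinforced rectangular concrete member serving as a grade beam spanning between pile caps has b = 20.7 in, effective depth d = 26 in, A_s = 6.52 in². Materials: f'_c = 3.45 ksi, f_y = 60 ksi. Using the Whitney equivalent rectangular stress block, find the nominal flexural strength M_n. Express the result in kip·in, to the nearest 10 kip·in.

T = A_s f_y = 6.52 × 60 = 391.2 kips.
a = T/(0.85 f'_c b) = 391.2/(0.85 × 3.45 × 20.7) = 6.445 in.
M_n = T(d − a/2) = 391.2 × (26 − 3.2225) = 8910.6 kip·in.

M_n ≈ 8910 kip·in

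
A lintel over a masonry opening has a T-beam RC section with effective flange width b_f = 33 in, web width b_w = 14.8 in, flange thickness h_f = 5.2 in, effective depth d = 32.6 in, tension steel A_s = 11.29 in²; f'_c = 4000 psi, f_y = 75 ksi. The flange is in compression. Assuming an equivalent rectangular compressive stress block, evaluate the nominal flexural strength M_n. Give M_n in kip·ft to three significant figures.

Tension: T = A_s f_y = 11.29 × 75 = 846.75 kips.
Try a within the flange: a = T/(0.85 f'_c b_f) = 846.75/(0.85 × 4 × 33) = 7.547 in.
a = 7.547 > h_f = 5.2 in: the block extends into the web. Split into flange-overhang and web parts.
C_f = 0.85 f'_c (b_f − b_w) h_f = 0.85 × 4 × (33 − 14.8) × 5.2 = 321.8 kips.
Remaining web compression depth: a_w = (T − C_f)/(0.85 f'_c b_w) = (846.75 − 321.8)/(0.85 × 4 × 14.8) = 10.432 in.
M_n = C_f(d − h_f/2) + (T − C_f)(d − a_w/2) = 321.8 × (32.6 − 2.6) + 524.95 × (32.6 − 5.216) = 9654.0 + 14375.2 = 24029.2 kip·in.
M_n = 24029.2/12 = 2002.43 kip·ft.

M_n ≈ 2000 kip·ft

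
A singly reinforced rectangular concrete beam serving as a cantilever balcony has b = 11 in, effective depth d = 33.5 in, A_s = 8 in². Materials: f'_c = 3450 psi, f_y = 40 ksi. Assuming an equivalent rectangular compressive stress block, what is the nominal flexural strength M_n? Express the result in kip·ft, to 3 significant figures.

T = A_s f_y = 8 × 40 = 320 kips.
a = T/(0.85 f'_c b) = 320/(0.85 × 3.45 × 11) = 9.920 in.
M_n = T(d − a/2) = 320 × (33.5 − 4.96) = 9132.8 kip·in = 9132.8/12 = 761.07 kip·ft.

M_n ≈ 761 kip·ft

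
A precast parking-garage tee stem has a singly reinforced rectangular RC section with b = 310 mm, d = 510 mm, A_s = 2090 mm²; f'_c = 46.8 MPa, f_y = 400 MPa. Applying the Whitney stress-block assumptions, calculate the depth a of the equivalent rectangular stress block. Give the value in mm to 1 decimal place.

T = A_s f_y = 2090 × 400 = 836000 N = 836 kN.
Setting C = 0.85 f'_c a b equal to T: a = 836000/(0.85 × 46.8 × 310) = 67.8 mm.

a ≈ 67.8 mm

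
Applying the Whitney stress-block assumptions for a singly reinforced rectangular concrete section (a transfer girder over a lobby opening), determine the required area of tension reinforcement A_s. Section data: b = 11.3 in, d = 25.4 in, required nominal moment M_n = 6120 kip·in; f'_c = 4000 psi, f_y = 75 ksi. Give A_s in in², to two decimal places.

From M_n = 0.85 f'_c a b (d − a/2):
a = d − √(d² − 2M_n/(0.85 f'_c b)) = 25.4 − √(25.4² − 2 × 6120/(0.85 × 4 × 11.3)) = 7.329 in.
A_s = 0.85 f'_c a b / f_y = 0.85 × 4 × 7.329 × 11.3 / 75 = 3.754 in².

A_s ≈ 3.75 in²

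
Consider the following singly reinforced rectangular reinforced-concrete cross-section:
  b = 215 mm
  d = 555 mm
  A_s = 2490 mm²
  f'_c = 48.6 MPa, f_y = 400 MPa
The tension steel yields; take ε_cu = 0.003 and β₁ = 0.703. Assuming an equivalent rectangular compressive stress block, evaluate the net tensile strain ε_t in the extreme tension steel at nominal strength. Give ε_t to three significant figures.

a = A_s f_y/(0.85 f'_c b) = 112.14 mm.
β₁ = 0.703, so c = a/β₁ = 112.14/0.703 = 159.52 mm.
From the linear strain diagram with ε_cu = 0.003: ε_t = 0.003 (d − c)/c = 0.003 × (555 − 159.52)/159.52 = 0.00744.
Since ε_t ≥ 0.005, the section is tension-controlled.

ε_t ≈ 0.00744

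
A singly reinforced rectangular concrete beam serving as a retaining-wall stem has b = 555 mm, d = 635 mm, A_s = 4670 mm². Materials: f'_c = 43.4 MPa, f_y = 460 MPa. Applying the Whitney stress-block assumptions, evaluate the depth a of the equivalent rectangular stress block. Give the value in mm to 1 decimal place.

a ≈ 104.9 mm

T = A_s f_y = 4670 × 460 = 2148200 N = 2148.2 kN.
Setting C = 0.85 f'_c a b equal to T: a = 2148200/(0.85 × 43.4 × 555) = 104.9 mm.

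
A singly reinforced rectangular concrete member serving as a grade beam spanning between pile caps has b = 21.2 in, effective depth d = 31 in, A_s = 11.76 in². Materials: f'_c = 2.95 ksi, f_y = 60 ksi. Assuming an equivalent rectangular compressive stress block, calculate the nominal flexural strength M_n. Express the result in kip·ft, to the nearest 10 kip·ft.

M_n ≈ 1430 kip·ft

T = A_s f_y = 11.76 × 60 = 705.6 kips.
a = T/(0.85 f'_c b) = 705.6/(0.85 × 2.95 × 21.2) = 13.273 in.
M_n = T(d − a/2) = 705.6 × (31 − 6.6365) = 17190.9 kip·in = 17190.9/12 = 1432.58 kip·ft.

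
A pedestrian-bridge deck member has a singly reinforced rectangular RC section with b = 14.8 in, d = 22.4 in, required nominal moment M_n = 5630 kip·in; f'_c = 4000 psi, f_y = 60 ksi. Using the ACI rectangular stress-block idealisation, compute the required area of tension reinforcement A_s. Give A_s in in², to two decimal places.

From M_n = 0.85 f'_c a b (d − a/2):
a = d − √(d² − 2M_n/(0.85 f'_c b)) = 22.4 − √(22.4² − 2 × 5630/(0.85 × 4 × 14.8)) = 5.727 in.
A_s = 0.85 f'_c a b / f_y = 0.85 × 4 × 5.727 × 14.8 / 60 = 4.803 in².

A_s ≈ 4.80 in²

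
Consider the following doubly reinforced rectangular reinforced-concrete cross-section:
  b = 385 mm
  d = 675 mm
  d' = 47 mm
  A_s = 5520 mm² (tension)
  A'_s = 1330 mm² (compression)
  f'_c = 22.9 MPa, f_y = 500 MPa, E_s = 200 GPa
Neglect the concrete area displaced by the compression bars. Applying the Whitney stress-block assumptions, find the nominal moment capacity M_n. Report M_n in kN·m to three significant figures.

M_n ≈ 1540 kN·m

Assume both tension and compression steel yield.
Net tension couple steel: A_s − A'_s = 4190 mm².
a = (A_s − A'_s) f_y / (0.85 f'_c b) = 2095000/(0.85 × 22.9 × 385) = 279.56 mm.
c = a/β₁ = 279.56/0.85 = 328.89 mm; ε'_s = 0.003(c − d')/c = 0.0026 ≥ f_y/E_s = 0.0025, so compression steel does yield.
M_n = (A_s − A'_s) f_y (d − a/2) + A'_s f_y (d − d') = [2095000 × (675 − 139.78) + 665000 × (675 − 47)] × 10⁻⁶ = 1121.29 + 417.62 = 1538.91 kN·m.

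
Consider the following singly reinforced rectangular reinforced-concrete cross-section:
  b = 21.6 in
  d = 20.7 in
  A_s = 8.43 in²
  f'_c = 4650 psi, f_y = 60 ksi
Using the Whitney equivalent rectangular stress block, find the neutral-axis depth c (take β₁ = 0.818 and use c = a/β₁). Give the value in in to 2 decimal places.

T = A_s f_y = 8.43 × 60 = 505.8 kips.
a = T/(0.85 f'_c b) = 505.8/(0.85 × 4.65 × 21.6) = 5.9245 in.
With β₁ = 0.818, c = a/β₁ = 5.9245/0.818 = 7.24 in.

c ≈ 7.24 in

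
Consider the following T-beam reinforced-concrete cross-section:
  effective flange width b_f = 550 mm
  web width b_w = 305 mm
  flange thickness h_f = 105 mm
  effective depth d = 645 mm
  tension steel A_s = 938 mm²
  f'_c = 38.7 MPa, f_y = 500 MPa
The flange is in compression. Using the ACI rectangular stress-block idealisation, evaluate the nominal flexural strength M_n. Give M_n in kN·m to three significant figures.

M_n ≈ 296 kN·m

Tension: T = A_s f_y = 938 × 500 = 469000 N.
Try a within the flange: a = T/(0.85 f'_c b_f) = 469000/(0.85 × 38.7 × 550) = 25.92 mm.
Since a = 25.92 ≤ h_f = 105 mm, the stress block lies entirely in the flange; analyse as a rectangular beam of width b_f.
M_n = T(d − a/2) = 469000 × (645 − 12.96) = 296.43 × 10⁶ N·mm.
M_n = 296.43 kN·m.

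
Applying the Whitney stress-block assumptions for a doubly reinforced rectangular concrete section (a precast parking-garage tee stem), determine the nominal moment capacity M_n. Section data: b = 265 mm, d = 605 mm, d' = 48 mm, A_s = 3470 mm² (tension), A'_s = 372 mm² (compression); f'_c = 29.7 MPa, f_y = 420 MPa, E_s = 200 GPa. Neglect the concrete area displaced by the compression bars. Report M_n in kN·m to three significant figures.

Assume both tension and compression steel yield.
Net tension couple steel: A_s − A'_s = 3098 mm².
a = (A_s − A'_s) f_y / (0.85 f'_c b) = 1301160/(0.85 × 29.7 × 265) = 194.50 mm.
c = a/β₁ = 194.50/0.838 = 232.10 mm; ε'_s = 0.003(c − d')/c = 0.0024 ≥ f_y/E_s = 0.0021, so compression steel does yield.
M_n = (A_s − A'_s) f_y (d − a/2) + A'_s f_y (d − d') = [1301160 × (605 − 97.25) + 156240 × (605 − 48)] × 10⁻⁶ = 660.66 + 87.03 = 747.69 kN·m.

M_n ≈ 748 kN·m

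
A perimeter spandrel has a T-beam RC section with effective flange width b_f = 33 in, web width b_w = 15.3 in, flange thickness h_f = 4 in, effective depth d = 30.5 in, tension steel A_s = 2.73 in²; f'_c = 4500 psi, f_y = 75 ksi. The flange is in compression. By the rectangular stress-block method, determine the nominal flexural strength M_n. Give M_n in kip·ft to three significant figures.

M_n ≈ 507 kip·ft

Tension: T = A_s f_y = 2.73 × 75 = 204.75 kips.
Try a within the flange: a = T/(0.85 f'_c b_f) = 204.75/(0.85 × 4.5 × 33) = 1.622 in.
Since a = 1.622 ≤ h_f = 4 in, the stress block lies entirely in the flange; analyse as a rectangular beam of width b_f.
M_n = T(d − a/2) = 204.75 × (30.5 − 0.811) = 6078.8 kip·in.
M_n = 6078.8/12 = 506.57 kip·ft.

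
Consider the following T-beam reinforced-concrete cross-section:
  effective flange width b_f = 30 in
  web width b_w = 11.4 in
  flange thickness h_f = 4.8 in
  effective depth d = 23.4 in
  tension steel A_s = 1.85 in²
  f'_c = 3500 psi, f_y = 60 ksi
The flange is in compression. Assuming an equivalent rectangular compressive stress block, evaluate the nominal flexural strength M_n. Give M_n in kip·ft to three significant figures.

M_n ≈ 211 kip·ft

Tension: T = A_s f_y = 1.85 × 60 = 111 kips.
Try a within the flange: a = T/(0.85 f'_c b_f) = 111/(0.85 × 3.5 × 30) = 1.244 in.
Since a = 1.244 ≤ h_f = 4.8 in, the stress block lies entirely in the flange; analyse as a rectangular beam of width b_f.
M_n = T(d − a/2) = 111 × (23.4 − 0.622) = 2528.4 kip·in.
M_n = 2528.4/12 = 210.70 kip·ft.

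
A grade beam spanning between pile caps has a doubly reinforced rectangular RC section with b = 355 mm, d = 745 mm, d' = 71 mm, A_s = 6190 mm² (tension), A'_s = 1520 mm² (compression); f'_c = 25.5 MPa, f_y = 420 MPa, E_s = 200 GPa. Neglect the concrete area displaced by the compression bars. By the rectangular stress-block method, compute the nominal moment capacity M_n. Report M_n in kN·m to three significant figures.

Assume both tension and compression steel yield.
Net tension couple steel: A_s − A'_s = 4670 mm².
a = (A_s − A'_s) f_y / (0.85 f'_c b) = 1961400/(0.85 × 25.5 × 355) = 254.91 mm.
c = a/β₁ = 254.91/0.85 = 299.89 mm; ε'_s = 0.003(c − d')/c = 0.0023 ≥ f_y/E_s = 0.0021, so compression steel does yield.
M_n = (A_s − A'_s) f_y (d − a/2) + A'_s f_y (d − d') = [1961400 × (745 − 127.455) + 638400 × (745 − 71)] × 10⁻⁶ = 1211.25 + 430.28 = 1641.53 kN·m.

M_n ≈ 1640 kN·m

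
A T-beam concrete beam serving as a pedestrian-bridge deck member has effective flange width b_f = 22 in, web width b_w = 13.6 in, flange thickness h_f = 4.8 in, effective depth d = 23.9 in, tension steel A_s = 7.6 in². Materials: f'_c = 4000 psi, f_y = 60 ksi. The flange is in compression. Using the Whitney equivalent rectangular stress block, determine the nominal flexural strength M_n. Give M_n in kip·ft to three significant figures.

Tension: T = A_s f_y = 7.6 × 60 = 456 kips.
Try a within the flange: a = T/(0.85 f'_c b_f) = 456/(0.85 × 4 × 22) = 6.096 in.
a = 6.096 > h_f = 4.8 in: the block extends into the web. Split into flange-overhang and web parts.
C_f = 0.85 f'_c (b_f − b_w) h_f = 0.85 × 4 × (22 − 13.6) × 4.8 = 137.1 kips.
Remaining web compression depth: a_w = (T − C_f)/(0.85 f'_c b_w) = (456 − 137.1)/(0.85 × 4 × 13.6) = 6.897 in.
M_n = C_f(d − h_f/2) + (T − C_f)(d − a_w/2) = 137.1 × (23.9 − 2.4) + 318.9 × (23.9 − 3.4485) = 2947.7 + 6522.0 = 9469.7 kip·in.
M_n = 9469.7/12 = 789.14 kip·ft.

M_n ≈ 789 kip·ft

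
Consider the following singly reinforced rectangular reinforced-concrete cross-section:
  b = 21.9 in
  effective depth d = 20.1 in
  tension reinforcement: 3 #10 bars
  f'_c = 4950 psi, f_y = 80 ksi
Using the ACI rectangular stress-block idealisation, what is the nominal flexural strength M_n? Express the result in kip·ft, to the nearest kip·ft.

M_n ≈ 469 kip·ft

A_s = 3 × 1.27 = 3.81 in².
T = A_s f_y = 3.81 × 80 = 304.8 kips.
a = T/(0.85 f'_c b) = 304.8/(0.85 × 4.95 × 21.9) = 3.308 in.
M_n = T(d − a/2) = 304.8 × (20.1 − 1.654) = 5622.3 kip·in = 5622.3/12 = 468.53 kip·ft.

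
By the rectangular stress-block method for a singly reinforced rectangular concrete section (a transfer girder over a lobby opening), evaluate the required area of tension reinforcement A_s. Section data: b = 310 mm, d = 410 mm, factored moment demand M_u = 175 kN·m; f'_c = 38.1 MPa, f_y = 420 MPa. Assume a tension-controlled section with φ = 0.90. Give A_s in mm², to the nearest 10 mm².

A_s ≈ 1200 mm²

M_n = M_u/φ = 175/0.90 = 194.444 kN·m.
With M_n = 0.85 f'_c a b (d − a/2), solve the quadratic for a:
a = d − √(d² − 2M_n/(0.85 f'_c b)) = 410 − √(410² − 2 × 194.444×10⁶/(0.85 × 38.1 × 310)) = 50.33 mm.
A_s = 0.85 f'_c a b / f_y = 0.85 × 38.1 × 50.33 × 310 / 420 = 1203.0 mm².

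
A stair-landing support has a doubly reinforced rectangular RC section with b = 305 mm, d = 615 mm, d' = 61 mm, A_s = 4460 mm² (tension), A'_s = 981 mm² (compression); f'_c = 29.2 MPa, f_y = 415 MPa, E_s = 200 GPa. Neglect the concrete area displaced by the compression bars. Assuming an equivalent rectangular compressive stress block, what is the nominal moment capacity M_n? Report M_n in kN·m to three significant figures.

M_n ≈ 976 kN·m

Assume both tension and compression steel yield.
Net tension couple steel: A_s − A'_s = 3479 mm².
a = (A_s − A'_s) f_y / (0.85 f'_c b) = 1443785/(0.85 × 29.2 × 305) = 190.72 mm.
c = a/β₁ = 190.72/0.841 = 226.78 mm; ε'_s = 0.003(c − d')/c = 0.0022 ≥ f_y/E_s = 0.0021, so compression steel does yield.
M_n = (A_s − A'_s) f_y (d − a/2) + A'_s f_y (d − d') = [1443785 × (615 − 95.36) + 407115 × (615 − 61)] × 10⁻⁶ = 750.25 + 225.54 = 975.79 kN·m.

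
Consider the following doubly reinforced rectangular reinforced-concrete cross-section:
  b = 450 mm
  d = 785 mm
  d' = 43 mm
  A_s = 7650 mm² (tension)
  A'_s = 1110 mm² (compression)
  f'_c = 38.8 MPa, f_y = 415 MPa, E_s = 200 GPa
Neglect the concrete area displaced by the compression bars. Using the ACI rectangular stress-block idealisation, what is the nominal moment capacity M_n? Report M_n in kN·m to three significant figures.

M_n ≈ 2220 kN·m

Assume both tension and compression steel yield.
Net tension couple steel: A_s − A'_s = 6540 mm².
a = (A_s − A'_s) f_y / (0.85 f'_c b) = 2714100/(0.85 × 38.8 × 450) = 182.88 mm.
c = a/β₁ = 182.88/0.773 = 236.58 mm; ε'_s = 0.003(c − d')/c = 0.0025 ≥ f_y/E_s = 0.0021, so compression steel does yield.
M_n = (A_s − A'_s) f_y (d − a/2) + A'_s f_y (d − d') = [2714100 × (785 − 91.44) + 460650 × (785 − 43)] × 10⁻⁶ = 1882.39 + 341.80 = 2224.19 kN·m.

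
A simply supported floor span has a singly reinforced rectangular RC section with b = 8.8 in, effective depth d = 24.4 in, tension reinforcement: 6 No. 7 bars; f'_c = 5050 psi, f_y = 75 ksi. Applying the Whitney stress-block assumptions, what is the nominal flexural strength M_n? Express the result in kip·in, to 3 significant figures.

A_s = 6 × 0.6 = 3.6 in².
T = A_s f_y = 3.6 × 75 = 270 kips.
a = T/(0.85 f'_c b) = 270/(0.85 × 5.05 × 8.8) = 7.148 in.
M_n = T(d − a/2) = 270 × (24.4 − 3.574) = 5623.0 kip·in.

M_n ≈ 5620 kip·in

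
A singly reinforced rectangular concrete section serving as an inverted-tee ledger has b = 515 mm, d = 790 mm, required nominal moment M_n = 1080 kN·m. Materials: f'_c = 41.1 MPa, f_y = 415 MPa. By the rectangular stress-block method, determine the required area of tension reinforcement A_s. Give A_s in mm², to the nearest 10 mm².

A_s ≈ 3470 mm²

With M_n = 0.85 f'_c a b (d − a/2), solve the quadratic for a:
a = d − √(d² − 2M_n/(0.85 f'_c b)) = 790 − √(790² − 2 × 1080×10⁶/(0.85 × 41.1 × 515)) = 80.04 mm.
A_s = 0.85 f'_c a b / f_y = 0.85 × 41.1 × 80.04 × 515 / 415 = 3470.0 mm².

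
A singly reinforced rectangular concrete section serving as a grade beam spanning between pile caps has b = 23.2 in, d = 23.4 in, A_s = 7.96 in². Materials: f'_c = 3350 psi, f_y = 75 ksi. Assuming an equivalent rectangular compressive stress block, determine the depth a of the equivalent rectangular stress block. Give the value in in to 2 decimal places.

a ≈ 9.04 in

T = A_s f_y = 7.96 × 75 = 597 kips.
a = T/(0.85 f'_c b) = 597/(0.85 × 3.35 × 23.2) = 9.04 in.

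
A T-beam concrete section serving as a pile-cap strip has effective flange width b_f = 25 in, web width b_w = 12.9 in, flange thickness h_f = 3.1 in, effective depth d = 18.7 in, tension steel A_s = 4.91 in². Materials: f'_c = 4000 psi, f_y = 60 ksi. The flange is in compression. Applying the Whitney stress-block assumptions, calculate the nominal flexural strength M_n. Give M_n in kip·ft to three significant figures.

M_n ≈ 416 kip·ft

Tension: T = A_s f_y = 4.91 × 60 = 294.6 kips.
Try a within the flange: a = T/(0.85 f'_c b_f) = 294.6/(0.85 × 4 × 25) = 3.466 in.
a = 3.466 > h_f = 3.1 in: the block extends into the web. Split into flange-overhang and web parts.
C_f = 0.85 f'_c (b_f − b_w) h_f = 0.85 × 4 × (25 − 12.9) × 3.1 = 127.5 kips.
Remaining web compression depth: a_w = (T − C_f)/(0.85 f'_c b_w) = (294.6 − 127.5)/(0.85 × 4 × 12.9) = 3.810 in.
M_n = C_f(d − h_f/2) + (T − C_f)(d − a_w/2) = 127.5 × (18.7 − 1.55) + 167.1 × (18.7 − 1.905) = 2186.6 + 2806.4 = 4993.0 kip·in.
M_n = 4993.0/12 = 416.08 kip·ft.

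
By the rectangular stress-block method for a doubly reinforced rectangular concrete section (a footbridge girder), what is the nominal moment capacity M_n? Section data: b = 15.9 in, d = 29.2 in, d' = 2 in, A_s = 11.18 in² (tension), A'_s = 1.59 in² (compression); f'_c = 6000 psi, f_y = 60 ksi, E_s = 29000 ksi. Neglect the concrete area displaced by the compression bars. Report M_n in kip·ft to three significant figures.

M_n ≈ 1450 kip·ft

Assume both steels yield.
a = (A_s − A'_s) f_y/(0.85 f'_c b) = (11.18 − 1.59) × 60/(0.85 × 6 × 15.9) = 7.096 in.
c = a/β₁ = 7.096/0.75 = 9.461 in; ε'_s = 0.003(c − d')/c = 0.0024 ≥ ε_y = 0.0021, so the compression steel yields.
M_n = (A_s − A'_s) f_y (d − a/2) + A'_s f_y (d − d') = 575.4 × (29.2 − 3.548) + 95.4 × (29.2 − 2) = 14760.2 + 2594.9 = 17355.1 kip·in = 17355.1/12 = 1446.26 kip·ft.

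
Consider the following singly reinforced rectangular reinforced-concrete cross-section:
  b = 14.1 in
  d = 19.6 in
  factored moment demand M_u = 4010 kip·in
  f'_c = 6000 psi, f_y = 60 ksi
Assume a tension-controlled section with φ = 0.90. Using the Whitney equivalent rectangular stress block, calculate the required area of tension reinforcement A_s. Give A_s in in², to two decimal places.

A_s ≈ 4.16 in²

M_n = M_u/φ = 4010/0.90 = 4455.56 kip·in.
From M_n = 0.85 f'_c a b (d − a/2):
a = d − √(d² − 2M_n/(0.85 f'_c b)) = 19.6 − √(19.6² − 2 × 4455.56/(0.85 × 6 × 14.1)) = 3.468 in.
A_s = 0.85 f'_c a b / f_y = 0.85 × 6 × 3.468 × 14.1 / 60 = 4.156 in².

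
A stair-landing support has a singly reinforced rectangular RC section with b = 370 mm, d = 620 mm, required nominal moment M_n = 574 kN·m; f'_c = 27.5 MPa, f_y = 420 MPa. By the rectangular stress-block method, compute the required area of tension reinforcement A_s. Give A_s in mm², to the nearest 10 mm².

A_s ≈ 2440 mm²

With M_n = 0.85 f'_c a b (d − a/2), solve the quadratic for a:
a = d − √(d² − 2M_n/(0.85 f'_c b)) = 620 − √(620² − 2 × 574×10⁶/(0.85 × 27.5 × 370)) = 118.34 mm.
A_s = 0.85 f'_c a b / f_y = 0.85 × 27.5 × 118.34 × 370 / 420 = 2436.9 mm².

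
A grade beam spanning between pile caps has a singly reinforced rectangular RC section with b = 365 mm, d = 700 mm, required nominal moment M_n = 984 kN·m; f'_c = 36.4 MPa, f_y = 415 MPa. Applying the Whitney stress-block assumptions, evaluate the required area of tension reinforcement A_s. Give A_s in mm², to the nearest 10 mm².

A_s ≈ 3760 mm²

With M_n = 0.85 f'_c a b (d − a/2), solve the quadratic for a:
a = d − √(d² − 2M_n/(0.85 f'_c b)) = 700 − √(700² − 2 × 984×10⁶/(0.85 × 36.4 × 365)) = 138.10 mm.
A_s = 0.85 f'_c a b / f_y = 0.85 × 36.4 × 138.10 × 365 / 415 = 3758.0 mm².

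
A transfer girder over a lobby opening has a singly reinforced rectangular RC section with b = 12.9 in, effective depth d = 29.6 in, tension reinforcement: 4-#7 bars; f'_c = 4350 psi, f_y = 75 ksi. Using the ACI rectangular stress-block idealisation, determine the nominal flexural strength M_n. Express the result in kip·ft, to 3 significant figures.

M_n ≈ 416 kip·ft

A_s = 4 × 0.6 = 2.4 in².
T = A_s f_y = 2.4 × 75 = 180 kips.
a = T/(0.85 f'_c b) = 180/(0.85 × 4.35 × 12.9) = 3.774 in.
M_n = T(d − a/2) = 180 × (29.6 − 1.887) = 4988.3 kip·in = 4988.3/12 = 415.69 kip·ft.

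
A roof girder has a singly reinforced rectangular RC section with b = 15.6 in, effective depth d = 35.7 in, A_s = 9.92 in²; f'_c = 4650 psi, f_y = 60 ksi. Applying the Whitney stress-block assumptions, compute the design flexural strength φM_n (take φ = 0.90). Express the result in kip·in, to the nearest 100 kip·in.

φM_n ≈ 16500 kip·in

T = A_s f_y = 9.92 × 60 = 595.2 kips.
a = T/(0.85 f'_c b) = 595.2/(0.85 × 4.65 × 15.6) = 9.653 in.
M_n = T(d − a/2) = 595.2 × (35.7 − 4.8265) = 18375.9 kip·in.
φM_n = 0.90 × 18375.9 = 16538.3 kip·in.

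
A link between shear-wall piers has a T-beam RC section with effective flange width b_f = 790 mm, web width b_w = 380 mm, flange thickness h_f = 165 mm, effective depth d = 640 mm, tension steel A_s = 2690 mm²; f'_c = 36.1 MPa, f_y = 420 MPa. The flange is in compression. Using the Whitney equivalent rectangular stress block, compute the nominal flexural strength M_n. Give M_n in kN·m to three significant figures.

Tension: T = A_s f_y = 2690 × 420 = 1129800 N.
Try a within the flange: a = T/(0.85 f'_c b_f) = 1129800/(0.85 × 36.1 × 790) = 46.61 mm.
Since a = 46.61 ≤ h_f = 165 mm, the stress block lies entirely in the flange; analyse as a rectangular beam of width b_f.
M_n = T(d − a/2) = 1129800 × (640 − 23.305) = 696.74 × 10⁶ N·mm.
M_n = 696.74 kN·m.

M_n ≈ 697 kN·m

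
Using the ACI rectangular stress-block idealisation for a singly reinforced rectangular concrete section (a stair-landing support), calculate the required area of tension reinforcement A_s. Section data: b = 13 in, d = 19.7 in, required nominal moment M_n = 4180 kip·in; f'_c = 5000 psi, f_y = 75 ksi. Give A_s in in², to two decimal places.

A_s ≈ 3.18 in²

From M_n = 0.85 f'_c a b (d − a/2):
a = d − √(d² − 2M_n/(0.85 f'_c b)) = 19.7 − √(19.7² − 2 × 4180/(0.85 × 5 × 13)) = 4.312 in.
A_s = 0.85 f'_c a b / f_y = 0.85 × 5 × 4.312 × 13 / 75 = 3.177 in².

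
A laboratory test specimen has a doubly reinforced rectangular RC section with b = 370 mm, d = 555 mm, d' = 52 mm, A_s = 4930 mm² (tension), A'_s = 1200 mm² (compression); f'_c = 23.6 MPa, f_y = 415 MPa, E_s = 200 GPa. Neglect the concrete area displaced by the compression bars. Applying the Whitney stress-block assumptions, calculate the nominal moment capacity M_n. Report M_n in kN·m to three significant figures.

M_n ≈ 948 kN·m

Assume both tension and compression steel yield.
Net tension couple steel: A_s − A'_s = 3730 mm².
a = (A_s − A'_s) f_y / (0.85 f'_c b) = 1547950/(0.85 × 23.6 × 370) = 208.56 mm.
c = a/β₁ = 208.56/0.85 = 245.36 mm; ε'_s = 0.003(c − d')/c = 0.0024 ≥ f_y/E_s = 0.0021, so compression steel does yield.
M_n = (A_s − A'_s) f_y (d − a/2) + A'_s f_y (d − d') = [1547950 × (555 − 104.28) + 498000 × (555 − 52)] × 10⁻⁶ = 697.69 + 250.49 = 948.18 kN·m.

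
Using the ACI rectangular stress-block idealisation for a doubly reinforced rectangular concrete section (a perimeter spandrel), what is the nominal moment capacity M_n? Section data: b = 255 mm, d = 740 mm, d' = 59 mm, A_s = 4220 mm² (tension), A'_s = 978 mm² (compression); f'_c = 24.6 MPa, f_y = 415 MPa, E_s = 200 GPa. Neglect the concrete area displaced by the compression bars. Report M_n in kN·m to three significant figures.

Assume both tension and compression steel yield.
Net tension couple steel: A_s − A'_s = 3242 mm².
a = (A_s − A'_s) f_y / (0.85 f'_c b) = 1345430/(0.85 × 24.6 × 255) = 252.33 mm.
c = a/β₁ = 252.33/0.85 = 296.86 mm; ε'_s = 0.003(c − d')/c = 0.0024 ≥ f_y/E_s = 0.0021, so compression steel does yield.
M_n = (A_s − A'_s) f_y (d − a/2) + A'_s f_y (d − d') = [1345430 × (740 − 126.165) + 405870 × (740 − 59)] × 10⁻⁶ = 825.87 + 276.40 = 1102.27 kN·m.

M_n ≈ 1100 kN·m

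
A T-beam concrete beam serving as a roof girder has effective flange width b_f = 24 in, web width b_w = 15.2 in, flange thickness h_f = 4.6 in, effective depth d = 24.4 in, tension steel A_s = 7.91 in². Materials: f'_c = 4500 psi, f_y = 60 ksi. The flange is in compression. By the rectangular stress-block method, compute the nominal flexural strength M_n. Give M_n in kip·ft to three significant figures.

M_n ≈ 862 kip·ft

Tension: T = A_s f_y = 7.91 × 60 = 474.6 kips.
Try a within the flange: a = T/(0.85 f'_c b_f) = 474.6/(0.85 × 4.5 × 24) = 5.170 in.
a = 5.170 > h_f = 4.6 in: the block extends into the web. Split into flange-overhang and web parts.
C_f = 0.85 f'_c (b_f − b_w) h_f = 0.85 × 4.5 × (24 − 15.2) × 4.6 = 154.8 kips.
Remaining web compression depth: a_w = (T − C_f)/(0.85 f'_c b_w) = (474.6 − 154.8)/(0.85 × 4.5 × 15.2) = 5.501 in.
M_n = C_f(d − h_f/2) + (T − C_f)(d − a_w/2) = 154.8 × (24.4 − 2.3) + 319.8 × (24.4 − 2.7505) = 3421.1 + 6923.5 = 10344.6 kip·in.
M_n = 10344.6/12 = 862.05 kip·ft.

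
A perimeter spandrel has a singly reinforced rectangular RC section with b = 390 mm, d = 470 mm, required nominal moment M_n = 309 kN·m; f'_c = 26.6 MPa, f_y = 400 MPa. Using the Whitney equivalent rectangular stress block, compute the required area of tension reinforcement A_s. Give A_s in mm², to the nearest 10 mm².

With M_n = 0.85 f'_c a b (d − a/2), solve the quadratic for a:
a = d − √(d² − 2M_n/(0.85 f'_c b)) = 470 − √(470² − 2 × 309×10⁶/(0.85 × 26.6 × 390)) = 81.65 mm.
A_s = 0.85 f'_c a b / f_y = 0.85 × 26.6 × 81.65 × 390 / 400 = 1800.0 mm².

A_s ≈ 1800 mm²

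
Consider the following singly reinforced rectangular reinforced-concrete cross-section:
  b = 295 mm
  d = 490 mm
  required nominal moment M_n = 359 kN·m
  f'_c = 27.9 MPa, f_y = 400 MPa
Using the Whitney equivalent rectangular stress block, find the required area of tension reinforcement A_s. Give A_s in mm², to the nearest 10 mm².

With M_n = 0.85 f'_c a b (d − a/2), solve the quadratic for a:
a = d − √(d² − 2M_n/(0.85 f'_c b)) = 490 − √(490² − 2 × 359×10⁶/(0.85 × 27.9 × 295)) = 119.23 mm.
A_s = 0.85 f'_c a b / f_y = 0.85 × 27.9 × 119.23 × 295 / 400 = 2085.3 mm².

A_s ≈ 2090 mm²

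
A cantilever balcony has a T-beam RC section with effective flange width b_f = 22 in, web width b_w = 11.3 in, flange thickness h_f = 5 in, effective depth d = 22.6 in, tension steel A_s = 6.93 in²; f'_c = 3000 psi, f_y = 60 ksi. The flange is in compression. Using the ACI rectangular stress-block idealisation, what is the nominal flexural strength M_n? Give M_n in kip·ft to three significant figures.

M_n ≈ 642 kip·ft

Tension: T = A_s f_y = 6.93 × 60 = 415.8 kips.
Try a within the flange: a = T/(0.85 f'_c b_f) = 415.8/(0.85 × 3 × 22) = 7.412 in.
a = 7.412 > h_f = 5 in: the block extends into the web. Split into flange-overhang and web parts.
C_f = 0.85 f'_c (b_f − b_w) h_f = 0.85 × 3 × (22 − 11.3) × 5 = 136.4 kips.
Remaining web compression depth: a_w = (T − C_f)/(0.85 f'_c b_w) = (415.8 − 136.4)/(0.85 × 3 × 11.3) = 9.696 in.
M_n = C_f(d − h_f/2) + (T − C_f)(d − a_w/2) = 136.4 × (22.6 − 2.5) + 279.4 × (22.6 − 4.848) = 2741.6 + 4959.9 = 7701.5 kip·in.
M_n = 7701.5/12 = 641.79 kip·ft.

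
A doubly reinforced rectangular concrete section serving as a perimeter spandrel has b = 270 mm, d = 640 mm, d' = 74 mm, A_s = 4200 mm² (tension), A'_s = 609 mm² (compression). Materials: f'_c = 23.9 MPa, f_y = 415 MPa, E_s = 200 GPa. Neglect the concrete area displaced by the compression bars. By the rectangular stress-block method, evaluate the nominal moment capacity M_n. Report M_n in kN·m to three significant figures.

M_n ≈ 894 kN·m

Assume both tension and compression steel yield.
Net tension couple steel: A_s − A'_s = 3591 mm².
a = (A_s − A'_s) f_y / (0.85 f'_c b) = 1490265/(0.85 × 23.9 × 270) = 271.70 mm.
c = a/β₁ = 271.70/0.85 = 319.65 mm; ε'_s = 0.003(c − d')/c = 0.0023 ≥ f_y/E_s = 0.0021, so compression steel does yield.
M_n = (A_s − A'_s) f_y (d − a/2) + A'_s f_y (d − d') = [1490265 × (640 − 135.85) + 252735 × (640 − 74)] × 10⁻⁶ = 751.32 + 143.05 = 894.37 kN·m.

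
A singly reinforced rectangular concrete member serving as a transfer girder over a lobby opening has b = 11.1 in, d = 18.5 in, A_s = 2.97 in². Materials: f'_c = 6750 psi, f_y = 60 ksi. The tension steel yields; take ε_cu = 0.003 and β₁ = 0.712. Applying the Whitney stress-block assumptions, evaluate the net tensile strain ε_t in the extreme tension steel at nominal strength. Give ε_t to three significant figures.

a = A_s f_y/(0.85 f'_c b) = 2.798 in.
β₁ = 0.712, so c = a/β₁ = 2.798/0.712 = 3.930 in.
From the linear strain diagram with ε_cu = 0.003: ε_t = 0.003 (d − c)/c = 0.003 × (18.5 − 3.930)/3.930 = 0.0111.
Since ε_t ≥ 0.005, the section is tension-controlled.

ε_t ≈ 0.0111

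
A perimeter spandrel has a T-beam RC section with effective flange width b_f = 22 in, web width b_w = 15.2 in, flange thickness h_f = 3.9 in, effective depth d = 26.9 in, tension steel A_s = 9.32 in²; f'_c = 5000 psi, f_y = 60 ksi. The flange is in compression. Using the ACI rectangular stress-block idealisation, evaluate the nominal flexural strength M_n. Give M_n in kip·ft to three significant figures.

Tension: T = A_s f_y = 9.32 × 60 = 559.2 kips.
Try a within the flange: a = T/(0.85 f'_c b_f) = 559.2/(0.85 × 5 × 22) = 5.981 in.
a = 5.981 > h_f = 3.9 in: the block extends into the web. Split into flange-overhang and web parts.
C_f = 0.85 f'_c (b_f − b_w) h_f = 0.85 × 5 × (22 − 15.2) × 3.9 = 112.7 kips.
Remaining web compression depth: a_w = (T − C_f)/(0.85 f'_c b_w) = (559.2 − 112.7)/(0.85 × 5 × 15.2) = 6.912 in.
M_n = C_f(d − h_f/2) + (T − C_f)(d − a_w/2) = 112.7 × (26.9 − 1.95) + 446.5 × (26.9 − 3.456) = 2811.9 + 10467.7 = 13279.6 kip·in.
M_n = 13279.6/12 = 1106.63 kip·ft.

M_n ≈ 1110 kip·ft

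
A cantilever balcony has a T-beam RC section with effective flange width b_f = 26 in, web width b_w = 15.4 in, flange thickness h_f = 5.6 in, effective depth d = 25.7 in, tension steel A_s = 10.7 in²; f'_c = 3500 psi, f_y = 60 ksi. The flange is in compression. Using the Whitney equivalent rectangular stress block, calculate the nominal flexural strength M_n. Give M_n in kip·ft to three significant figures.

M_n ≈ 1140 kip·ft

Tension: T = A_s f_y = 10.7 × 60 = 642 kips.
Try a within the flange: a = T/(0.85 f'_c b_f) = 642/(0.85 × 3.5 × 26) = 8.300 in.
a = 8.300 > h_f = 5.6 in: the block extends into the web. Split into flange-overhang and web parts.
C_f = 0.85 f'_c (b_f − b_w) h_f = 0.85 × 3.5 × (26 − 15.4) × 5.6 = 176.6 kips.
Remaining web compression depth: a_w = (T − C_f)/(0.85 f'_c b_w) = (642 − 176.6)/(0.85 × 3.5 × 15.4) = 10.158 in.
M_n = C_f(d − h_f/2) + (T − C_f)(d − a_w/2) = 176.6 × (25.7 − 2.8) + 465.4 × (25.7 − 5.079) = 4044.1 + 9597.0 = 13641.1 kip·in.
M_n = 13641.1/12 = 1136.76 kip·ft.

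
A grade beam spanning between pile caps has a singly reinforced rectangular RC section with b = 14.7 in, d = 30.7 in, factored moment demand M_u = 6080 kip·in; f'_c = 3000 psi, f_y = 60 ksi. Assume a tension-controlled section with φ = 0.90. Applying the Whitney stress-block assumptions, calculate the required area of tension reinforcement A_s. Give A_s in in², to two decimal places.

M_n = M_u/φ = 6080/0.90 = 6755.56 kip·in.
From M_n = 0.85 f'_c a b (d − a/2):
a = d − √(d² − 2M_n/(0.85 f'_c b)) = 30.7 − √(30.7² − 2 × 6755.56/(0.85 × 3 × 14.7)) = 6.574 in.
A_s = 0.85 f'_c a b / f_y = 0.85 × 3 × 6.574 × 14.7 / 60 = 4.107 in².

A_s ≈ 4.11 in²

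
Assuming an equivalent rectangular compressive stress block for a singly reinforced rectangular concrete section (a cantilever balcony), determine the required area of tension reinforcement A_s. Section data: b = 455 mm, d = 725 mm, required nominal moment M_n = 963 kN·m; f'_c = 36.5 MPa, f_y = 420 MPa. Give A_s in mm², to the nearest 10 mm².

With M_n = 0.85 f'_c a b (d − a/2), solve the quadratic for a:
a = d − √(d² − 2M_n/(0.85 f'_c b)) = 725 − √(725² − 2 × 963×10⁶/(0.85 × 36.5 × 455)) = 101.15 mm.
A_s = 0.85 f'_c a b / f_y = 0.85 × 36.5 × 101.15 × 455 / 420 = 3399.7 mm².

A_s ≈ 3400 mm²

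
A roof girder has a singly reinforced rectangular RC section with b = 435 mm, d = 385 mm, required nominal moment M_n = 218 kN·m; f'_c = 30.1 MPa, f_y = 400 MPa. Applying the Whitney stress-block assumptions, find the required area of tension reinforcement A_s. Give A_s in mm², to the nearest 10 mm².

With M_n = 0.85 f'_c a b (d − a/2), solve the quadratic for a:
a = d − √(d² − 2M_n/(0.85 f'_c b)) = 385 − √(385² − 2 × 218×10⁶/(0.85 × 30.1 × 435)) = 54.77 mm.
A_s = 0.85 f'_c a b / f_y = 0.85 × 30.1 × 54.77 × 435 / 400 = 1523.9 mm².

A_s ≈ 1520 mm²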